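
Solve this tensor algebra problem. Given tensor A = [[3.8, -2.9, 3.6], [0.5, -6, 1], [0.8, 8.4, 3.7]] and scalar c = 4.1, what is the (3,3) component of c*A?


Scalar multiplication: (cA)_{ij} = c * A_{ij}.
c = 4.1
A_{33} = 3.7
(cA)_{33} = 4.1 * 3.7 = 15.17

15.17


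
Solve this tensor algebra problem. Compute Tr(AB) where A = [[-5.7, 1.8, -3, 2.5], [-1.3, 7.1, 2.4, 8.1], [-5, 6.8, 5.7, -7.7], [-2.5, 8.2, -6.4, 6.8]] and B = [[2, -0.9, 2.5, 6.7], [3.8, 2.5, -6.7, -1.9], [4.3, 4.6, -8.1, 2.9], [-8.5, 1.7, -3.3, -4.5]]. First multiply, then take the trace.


Tr(AB) = sum_i (AB)_{ii} where (AB)_{ii} = sum_k A_{ik} B_{ki}.
(AB)_{11} = -5.7*2 + 1.8*3.8 + -3*4.3 + 2.5*-8.5 = -38.71
(AB)_{22} = -1.3*-0.9 + 7.1*2.5 + 2.4*4.6 + 8.1*1.7 = 43.73
(AB)_{33} = -5*2.5 + 6.8*-6.7 + 5.7*-8.1 + -7.7*-3.3 = -78.82
(AB)_{44} = -2.5*6.7 + 8.2*-1.9 + -6.4*2.9 + 6.8*-4.5 = -81.49
Tr(AB) = -38.71 + 43.73 + -78.82 + -81.49 = -155.29

-155.29


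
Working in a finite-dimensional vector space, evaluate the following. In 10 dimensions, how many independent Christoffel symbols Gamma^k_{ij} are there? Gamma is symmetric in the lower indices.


Christoffel symbols Gamma^k_{ij} are symmetric in i,j, so there are d * d(d+1)/2 independent symbols.
d = 10
d(d+1)/2 = 10 * 11 / 2 = 55
Total = 10 * 55 = 550

550


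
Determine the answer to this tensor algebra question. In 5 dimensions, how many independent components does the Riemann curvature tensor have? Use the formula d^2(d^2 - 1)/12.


The Riemann tensor in d dimensions has d^2(d^2 - 1)/12 independent components.
d = 5, so d^2 = 25
d^2 - 1 = 24
d^2(d^2 - 1) = 25 * 24 = 600
Divide by 12: 600 / 12 = 50

50


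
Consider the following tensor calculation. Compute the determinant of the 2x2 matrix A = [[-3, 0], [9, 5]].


For a 2x2 matrix [[a, b], [c, d]], det = a*d - b*c.
a = -3, b = 0, c = 9, d = 5
a*d = -3 * 5 = -15
b*c = 0 * 9 = 0
det = -15 - 0 = -15

-15


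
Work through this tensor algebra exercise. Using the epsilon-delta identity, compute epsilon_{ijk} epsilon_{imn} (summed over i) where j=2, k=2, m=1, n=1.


Using the identity: epsilon_{ijk} epsilon_{imn} = delta_{jm} delta_{kn} - delta_{jn} delta_{km}.
delta_{21} = 0
delta_{21} = 0
delta_{21} = 0
delta_{21} = 0
Result = 0 * 0 - 0 * 0 = 0 - 0 = 0

0


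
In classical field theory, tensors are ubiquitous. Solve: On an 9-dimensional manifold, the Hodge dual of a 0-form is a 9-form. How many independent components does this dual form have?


The Hodge dual of a p-form on an n-dimensional manifold is an (n-p)-form.
n = 9, p = 0, so dual degree = 9 - 0 = 9
The number of components is C(n, n-p) = C(9, 9) = 1

1


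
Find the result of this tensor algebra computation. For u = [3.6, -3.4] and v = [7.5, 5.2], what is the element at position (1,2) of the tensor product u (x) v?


The outer product entry T_{ij} = u_i * v_j.
We need i=1, j=2.
u_1 = 3.6, v_2 = 5.2
T_{1,2} = 3.6 * 5.2 = 18.72

18.72


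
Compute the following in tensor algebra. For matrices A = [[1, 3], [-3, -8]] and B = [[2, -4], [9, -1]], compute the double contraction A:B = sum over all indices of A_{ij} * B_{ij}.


A:B = sum over all i,j of A_{ij} * B_{ij}.
Row 1: 1*2=2, 3*-4=-12 => row sum = -10
Row 2: -3*9=-27, -8*-1=8 => row sum = -19
Total = -10 + -19 = -29

-29


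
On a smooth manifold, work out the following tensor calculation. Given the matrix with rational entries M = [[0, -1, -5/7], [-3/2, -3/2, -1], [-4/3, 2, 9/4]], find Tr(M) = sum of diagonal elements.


The trace is the sum of diagonal entries.
Diagonal: M[1,1] = 0, M[2,2] = -3/2, M[3,3] = 9/4
Tr(M) = 0 + -3/2 + 9/4
Computing step by step:
After adding M[1,1]: 0
After adding M[2,2]: -3/2
After adding M[3,3]: 3/4
Tr(M) = 3/4

3/4


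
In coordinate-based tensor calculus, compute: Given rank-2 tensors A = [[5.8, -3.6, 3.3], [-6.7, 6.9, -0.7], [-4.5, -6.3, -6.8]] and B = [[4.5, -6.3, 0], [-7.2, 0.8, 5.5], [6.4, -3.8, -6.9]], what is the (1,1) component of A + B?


Tensor addition is component-wise: (A + B)_{ij} = A_{ij} + B_{ij}.
A_{11} = 5.8
B_{11} = 4.5
(A + B)_{11} = 5.8 + 4.5 = 10.3

10.3


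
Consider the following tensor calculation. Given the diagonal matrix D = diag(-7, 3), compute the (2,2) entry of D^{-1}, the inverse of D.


For a diagonal matrix, the inverse has entries (D^{-1})_{ii} = 1/d_{ii}.
The diagonal entries are: d_{11} = -7, d_{22} = 3
We need (D^{-1})_{22} = 1/d_{22} = 1/3 = 1/3

1/3


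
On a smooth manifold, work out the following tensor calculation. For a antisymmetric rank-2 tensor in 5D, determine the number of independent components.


A antisymmetric rank-2 tensor in d dimensions has d(d-1)/2 independent components.
d = 5
d(d-1)/2 = 5 * 4 / 2 = 20 / 2 = 10

10


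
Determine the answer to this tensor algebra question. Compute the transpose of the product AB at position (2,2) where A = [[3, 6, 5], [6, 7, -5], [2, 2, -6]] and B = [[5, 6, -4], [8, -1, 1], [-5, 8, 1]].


(AB)^T_{ij} = (AB)_{ji} = sum_k A_{jk} B_{ki}.
For i=2, j=2 we need (AB)_{22}:
A_{21} * B_{12} = 6 * 6 = 36
A_{22} * B_{22} = 7 * -1 = -7
A_{23} * B_{32} = -5 * 8 = -40
Sum = 36 + -7 + -40 = -11

-11


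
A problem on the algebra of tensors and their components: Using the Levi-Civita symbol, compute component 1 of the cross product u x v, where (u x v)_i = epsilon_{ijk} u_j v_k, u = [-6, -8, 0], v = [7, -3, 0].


(u x v)_1 = sum_{j,k} epsilon_{1jk} u_j v_k. Only permutations of (1,2,3) contribute; the two non-zero terms are:
eps_{123} u_2 v_3 = 1 * -8 * 0 = 0
eps_{132} u_3 v_2 = -1 * 0 * -3 = 0
(u x v)_1 = 0

0


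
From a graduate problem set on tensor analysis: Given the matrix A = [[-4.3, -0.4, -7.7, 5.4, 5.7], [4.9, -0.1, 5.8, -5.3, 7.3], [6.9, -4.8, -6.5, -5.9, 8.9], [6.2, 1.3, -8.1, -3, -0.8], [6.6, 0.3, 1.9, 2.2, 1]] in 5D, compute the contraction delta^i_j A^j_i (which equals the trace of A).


The contraction (trace) of a rank-2 tensor is the sum of its diagonal elements.
Diagonal entries: A[1,1] = -4.3, A[2,2] = -0.1, A[3,3] = -6.5, A[4,4] = -3, A[5,5] = 1
Tr(A) = -4.3 + -0.1 + -6.5 + -3 + 1 = -12.9

-12.9


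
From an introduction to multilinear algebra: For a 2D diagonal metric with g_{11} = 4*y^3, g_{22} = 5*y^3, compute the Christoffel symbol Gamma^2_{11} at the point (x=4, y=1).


For a diagonal metric, Gamma^k_{ij} = (1/2) g^{kk} (dg_{ik}/dx_j + dg_{jk}/dx_i - dg_{ij}/dx_k).
The metric is diagonal, so g_{ab} = 0 for a != b.
At the given point: g_{11} = 4, g_{22} = 5
g^{22} = 1/5
dg_{12}/dx_1 = 0 (off-diagonal)
dg_{12}/dx_1 = 0 (off-diagonal)
dg_{11}/dx_2 = dg_{11}/dx_2 = 12
Numerator = 0 + 0 - 12 = -12
Gamma^2_{11} = -12 / (2 * 5) = -6/5

-6/5


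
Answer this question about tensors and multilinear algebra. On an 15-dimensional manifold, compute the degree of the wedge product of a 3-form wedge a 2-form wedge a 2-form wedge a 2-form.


The degree of a wedge product is the sum of the degrees of the individual forms.
Degrees: 3, 2, 2, 2
Total degree = 3 + 2 + 2 + 2 = 9

9


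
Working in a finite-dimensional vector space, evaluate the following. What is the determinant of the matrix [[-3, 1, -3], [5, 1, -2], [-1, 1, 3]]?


Expanding along the first row, det(A) = a11*M_11 - a12*M_12 + a13*M_13, where M_1j is the (1,j) minor.
Minor M_11 = 1*3 - -2*1 = 5
Minor M_12 = 5*3 - -2*-1 = 13
Minor M_13 = 5*1 - 1*-1 = 6
det = -3*(5) - 1*(13) + -3*(6)
    = -15 - 13 + -18
    = -46

-46


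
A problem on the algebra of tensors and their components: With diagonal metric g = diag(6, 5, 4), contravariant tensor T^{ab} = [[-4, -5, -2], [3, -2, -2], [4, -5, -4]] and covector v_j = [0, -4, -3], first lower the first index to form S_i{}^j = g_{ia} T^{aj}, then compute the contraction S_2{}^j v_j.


Step 1: lower the first index. For a diagonal metric, g_{ia} T^{aj} = g_{ii} T^{ij} (no sum on i).
g_{22} = 5
S_2{}^1 = 5 * T^{21} = 5 * 3 = 15
S_2{}^2 = 5 * T^{22} = 5 * -2 = -10
S_2{}^3 = 5 * T^{23} = 5 * -2 = -10
Step 2: contract S_2{}^j with v_j.
S_2{}^1 * v_1 = 15 * 0 = 0
S_2{}^2 * v_2 = -10 * -4 = 40
S_2{}^3 * v_3 = -10 * -3 = 30
Result = 0 + 40 + 30 = 70

70


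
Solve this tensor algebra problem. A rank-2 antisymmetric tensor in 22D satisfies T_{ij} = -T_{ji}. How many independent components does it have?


An antisymmetric rank-2 tensor satisfies A_{ij} = -A_{ji}, so diagonal entries are zero.
The independent components are the upper-triangular entries: C(n, 2) = n(n-1)/2.
n = 22
C(22, 2) = 22 * 21 / 2 = 462 / 2 = 231

231


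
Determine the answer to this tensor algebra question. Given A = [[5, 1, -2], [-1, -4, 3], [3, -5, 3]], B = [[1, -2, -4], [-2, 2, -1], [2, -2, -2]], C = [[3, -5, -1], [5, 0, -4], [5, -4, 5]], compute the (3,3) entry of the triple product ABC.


(ABC)_{33} = sum_m (AB)_{3m} C_{m3}. First compute row 3 of AB.
(AB)_{31} = 3*1 + -5*-2 + 3*2 = 19
(AB)_{32} = 3*-2 + -5*2 + 3*-2 = -22
(AB)_{33} = 3*-4 + -5*-1 + 3*-2 = -13
Now contract with column 3 of C:
(AB)_{31} * C_{13} = 19 * -1 = -19
(AB)_{32} * C_{23} = -22 * -4 = 88
(AB)_{33} * C_{33} = -13 * 5 = -65
(ABC)_{33} = -19 + 88 + -65 = 4

4


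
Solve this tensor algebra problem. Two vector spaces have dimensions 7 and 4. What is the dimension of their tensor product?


The dimension of a tensor product is the product of dimensions.
dim(V) = 7, dim(W) = 4
dim(V (x) W) = 7 * 4 = 28

28


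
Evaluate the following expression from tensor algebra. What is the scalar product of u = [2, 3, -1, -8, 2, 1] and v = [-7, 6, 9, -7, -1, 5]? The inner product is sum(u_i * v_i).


The inner product u . v = sum of u_i * v_i.
Term-by-term: 2 * -7, 3 * 6, -1 * 9, -8 * -7, 2 * -1, 1 * 5
Products: -14, 18, -9, 56, -2, 5
Sum = -14 + 18 + -9 + 56 + -2 + 5 = 54

54


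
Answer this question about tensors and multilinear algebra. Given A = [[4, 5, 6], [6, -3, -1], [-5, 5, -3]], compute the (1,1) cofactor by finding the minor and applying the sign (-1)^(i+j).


To find cofactor C_{11}, delete row 1 and column 1.
The resulting 2x2 submatrix is: [[-3, -1], [5, -3]]
Minor M_{11} = -3*-3 - -1*5
  = 9 - -5 = 14
Sign = (-1)^(1+1) = (-1)^2 = 1
Cofactor C_{11} = 1 * 14 = 14

14


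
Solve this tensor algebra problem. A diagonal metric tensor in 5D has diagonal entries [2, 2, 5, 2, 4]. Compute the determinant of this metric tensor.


For a diagonal metric, the determinant is the product of diagonal entries.
Diagonal entries: 2, 2, 5, 2, 4
det(g) = 2 * 2 * 5 * 2 * 4 = 160

160


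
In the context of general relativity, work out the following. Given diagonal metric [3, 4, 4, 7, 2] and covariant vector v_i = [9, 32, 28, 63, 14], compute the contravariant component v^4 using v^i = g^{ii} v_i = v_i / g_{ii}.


To raise an index with a diagonal metric: v^i = v_i / g_{ii}.
For index 4: v_4 = 63, g_{44} = 7
v^4 = 63 / 7 = 9

9


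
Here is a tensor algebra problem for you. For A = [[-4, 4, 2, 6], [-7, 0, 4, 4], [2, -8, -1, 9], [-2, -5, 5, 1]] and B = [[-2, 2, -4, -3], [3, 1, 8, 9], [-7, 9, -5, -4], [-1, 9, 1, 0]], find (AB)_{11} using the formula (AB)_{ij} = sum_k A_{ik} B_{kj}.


(AB)_{ij} = sum_k A_{ik} B_{kj}.
For i=1, j=1:
A_{11} * B_{11} = -4 * -2 = 8
A_{12} * B_{21} = 4 * 3 = 12
A_{13} * B_{31} = 2 * -7 = -14
A_{14} * B_{41} = 6 * -1 = -6
Sum = 8 + 12 + -14 + -6 = 0

0


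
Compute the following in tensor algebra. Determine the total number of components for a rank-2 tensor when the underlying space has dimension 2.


The number of components of a rank-r tensor in d dimensions is d^r.
Here d = 2 and r = 2.
2^2 = 4

4


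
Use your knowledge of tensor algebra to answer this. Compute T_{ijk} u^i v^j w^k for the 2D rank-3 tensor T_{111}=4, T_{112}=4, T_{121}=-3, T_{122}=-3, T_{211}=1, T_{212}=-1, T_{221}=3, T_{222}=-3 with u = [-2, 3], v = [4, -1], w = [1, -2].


S = sum over i,j,k of T_{ijk} u_i v_j w_k. Expanding all 8 terms:
T_{111}*u_1*v_1*w_1 = 4*-2*4*1 = -32  (running total: -32)
T_{112}*u_1*v_1*w_2 = 4*-2*4*-2 = 64  (running total: 32)
T_{121}*u_1*v_2*w_1 = -3*-2*-1*1 = -6  (running total: 26)
T_{122}*u_1*v_2*w_2 = -3*-2*-1*-2 = 12  (running total: 38)
T_{211}*u_2*v_1*w_1 = 1*3*4*1 = 12  (running total: 50)
T_{212}*u_2*v_1*w_2 = -1*3*4*-2 = 24  (running total: 74)
T_{221}*u_2*v_2*w_1 = 3*3*-1*1 = -9  (running total: 65)
T_{222}*u_2*v_2*w_2 = -3*3*-1*-2 = -18  (running total: 47)
S = 47

47


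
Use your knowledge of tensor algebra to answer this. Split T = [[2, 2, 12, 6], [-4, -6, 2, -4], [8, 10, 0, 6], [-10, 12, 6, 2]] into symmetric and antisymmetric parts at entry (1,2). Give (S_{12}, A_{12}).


T_{12} = 2
T_{21} = -4
S_{12} = (2 + -4)/2 = -2/2 = -1
A_{12} = (2 - -4)/2 = 6/2 = 3
Check: S + A = -1 + 3 = 2 = T_{12}.

(-1, 3)


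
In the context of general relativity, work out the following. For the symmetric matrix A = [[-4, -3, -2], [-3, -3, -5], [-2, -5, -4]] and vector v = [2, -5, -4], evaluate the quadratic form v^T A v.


First compute Av:
(Av)_1 = -4*2 + -3*-5 + -2*-4 = 15
(Av)_2 = -3*2 + -3*-5 + -5*-4 = 29
(Av)_3 = -2*2 + -5*-5 + -4*-4 = 37
Av = [15, 29, 37]
Then v^T (Av) = 2*15 + -5*29 + -4*37
= 30 + -145 + -148 = -263

-263


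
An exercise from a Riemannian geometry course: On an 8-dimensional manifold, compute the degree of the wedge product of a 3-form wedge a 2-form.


The degree of a wedge product is the sum of the degrees of the individual forms.
Degrees: 3, 2
Total degree = 3 + 2 = 5

5


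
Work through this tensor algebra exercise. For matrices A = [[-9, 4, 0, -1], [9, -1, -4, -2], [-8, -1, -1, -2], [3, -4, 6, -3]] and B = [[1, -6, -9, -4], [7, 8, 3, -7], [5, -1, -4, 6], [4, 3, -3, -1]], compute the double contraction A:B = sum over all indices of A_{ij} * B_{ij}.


A:B = sum over all i,j of A_{ij} * B_{ij}.
Row 1: -9*1=-9, 4*-6=-24, 0*-9=0, -1*-4=4 => row sum = -29
Row 2: 9*7=63, -1*8=-8, -4*3=-12, -2*-7=14 => row sum = 57
Row 3: -8*5=-40, -1*-1=1, -1*-4=4, -2*6=-12 => row sum = -47
Row 4: 3*4=12, -4*3=-12, 6*-3=-18, -3*-1=3 => row sum = -15
Total = -29 + 57 + -47 + -15 = -34

-34


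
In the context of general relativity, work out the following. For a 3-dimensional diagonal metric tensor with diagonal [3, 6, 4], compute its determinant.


For a diagonal metric, the determinant is the product of diagonal entries.
Diagonal entries: 3, 6, 4
det(g) = 3 * 6 * 4 = 72

72


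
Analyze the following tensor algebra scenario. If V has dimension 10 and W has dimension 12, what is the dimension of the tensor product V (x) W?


The dimension of a tensor product is the product of dimensions.
dim(V) = 10, dim(W) = 12
dim(V (x) W) = 10 * 12 = 120

120


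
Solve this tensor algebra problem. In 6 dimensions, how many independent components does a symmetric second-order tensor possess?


A symmetric rank-2 tensor in d dimensions has d(d+1)/2 independent components.
d = 6
d(d+1)/2 = 6 * 7 / 2 = 42 / 2 = 21

21


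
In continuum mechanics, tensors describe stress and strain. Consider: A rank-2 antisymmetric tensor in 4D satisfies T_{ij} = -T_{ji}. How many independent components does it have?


An antisymmetric rank-2 tensor satisfies A_{ij} = -A_{ji}, so diagonal entries are zero.
The independent components are the upper-triangular entries: C(n, 2) = n(n-1)/2.
n = 4
C(4, 2) = 4 * 3 / 2 = 12 / 2 = 6

6


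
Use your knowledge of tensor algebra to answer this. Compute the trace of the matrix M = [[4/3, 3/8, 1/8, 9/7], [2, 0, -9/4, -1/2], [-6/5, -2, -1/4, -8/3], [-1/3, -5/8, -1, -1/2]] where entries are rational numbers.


The trace is the sum of diagonal entries.
Diagonal: M[1,1] = 4/3, M[2,2] = 0, M[3,3] = -1/4, M[4,4] = -1/2
Tr(M) = 4/3 + 0 + -1/4 + -1/2
Computing step by step:
After adding M[1,1]: 4/3
After adding M[2,2]: 4/3
After adding M[3,3]: 13/12
After adding M[4,4]: 7/12
Tr(M) = 7/12

7/12


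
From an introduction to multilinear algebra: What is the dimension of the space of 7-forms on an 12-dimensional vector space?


The dimension of the space of p-forms on an n-dimensional space is C(n, p).
n = 12, p = 7
C(12, 7) = 12! / (7! * 5!) = 792

792


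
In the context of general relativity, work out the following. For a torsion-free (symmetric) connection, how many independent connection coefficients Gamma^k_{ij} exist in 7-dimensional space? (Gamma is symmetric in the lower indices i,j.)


Christoffel symbols Gamma^k_{ij} are symmetric in i,j, so there are d * d(d+1)/2 independent symbols.
d = 7
d(d+1)/2 = 7 * 8 / 2 = 28
Total = 7 * 28 = 196

196


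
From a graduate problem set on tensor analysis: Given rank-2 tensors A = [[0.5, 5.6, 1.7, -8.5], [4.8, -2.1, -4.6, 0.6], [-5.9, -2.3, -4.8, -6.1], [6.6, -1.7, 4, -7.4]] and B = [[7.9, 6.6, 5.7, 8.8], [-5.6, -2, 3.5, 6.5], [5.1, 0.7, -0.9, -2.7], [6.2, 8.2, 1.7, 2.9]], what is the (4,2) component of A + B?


Tensor addition is component-wise: (A + B)_{ij} = A_{ij} + B_{ij}.
A_{42} = -1.7
B_{42} = 8.2
(A + B)_{42} = -1.7 + 8.2 = 6.5

6.5


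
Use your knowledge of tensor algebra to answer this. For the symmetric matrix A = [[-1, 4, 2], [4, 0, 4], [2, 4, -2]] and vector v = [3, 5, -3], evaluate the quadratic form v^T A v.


First compute Av:
(Av)_1 = -1*3 + 4*5 + 2*-3 = 11
(Av)_2 = 4*3 + 0*5 + 4*-3 = 0
(Av)_3 = 2*3 + 4*5 + -2*-3 = 32
Av = [11, 0, 32]
Then v^T (Av) = 3*11 + 5*0 + -3*32
= 33 + 0 + -96 = -63

-63


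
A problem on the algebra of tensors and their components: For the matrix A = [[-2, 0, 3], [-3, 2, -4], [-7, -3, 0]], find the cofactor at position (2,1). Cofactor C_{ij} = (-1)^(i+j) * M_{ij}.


To find cofactor C_{21}, delete row 2 and column 1.
The resulting 2x2 submatrix is: [[0, 3], [-3, 0]]
Minor M_{21} = 0*0 - 3*-3
  = 0 - -9 = 9
Sign = (-1)^(2+1) = (-1)^3 = -1
Cofactor C_{21} = -1 * 9 = -9

-9


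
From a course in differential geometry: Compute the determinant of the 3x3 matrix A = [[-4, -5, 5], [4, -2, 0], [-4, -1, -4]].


Expanding along the first row, det(A) = a11*M_11 - a12*M_12 + a13*M_13, where M_1j is the (1,j) minor.
Minor M_11 = -2*-4 - 0*-1 = 8
Minor M_12 = 4*-4 - 0*-4 = -16
Minor M_13 = 4*-1 - -2*-4 = -12
det = -4*(8) - -5*(-16) + 5*(-12)
    = -32 - 80 + -60
    = -172

-172


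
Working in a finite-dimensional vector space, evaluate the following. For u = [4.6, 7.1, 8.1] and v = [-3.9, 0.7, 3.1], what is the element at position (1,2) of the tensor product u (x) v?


The outer product entry T_{ij} = u_i * v_j.
We need i=1, j=2.
u_1 = 4.6, v_2 = 0.7
T_{1,2} = 4.6 * 0.7 = 3.22

3.22


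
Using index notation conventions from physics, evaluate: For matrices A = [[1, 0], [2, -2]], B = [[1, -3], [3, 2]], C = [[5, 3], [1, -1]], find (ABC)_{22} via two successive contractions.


(ABC)_{22} = sum_m (AB)_{2m} C_{m2}. First compute row 2 of AB.
(AB)_{21} = 2*1 + -2*3 = -4
(AB)_{22} = 2*-3 + -2*2 = -10
Now contract with column 2 of C:
(AB)_{21} * C_{12} = -4 * 3 = -12
(AB)_{22} * C_{22} = -10 * -1 = 10
(ABC)_{22} = -12 + 10 = -2

-2


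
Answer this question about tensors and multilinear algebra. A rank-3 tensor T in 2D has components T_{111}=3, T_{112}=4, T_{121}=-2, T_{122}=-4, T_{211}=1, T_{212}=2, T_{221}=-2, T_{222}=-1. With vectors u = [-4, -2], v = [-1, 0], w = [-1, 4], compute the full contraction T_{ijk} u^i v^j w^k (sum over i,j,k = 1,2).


S = sum over i,j,k of T_{ijk} u_i v_j w_k. Expanding all 8 terms:
T_{111}*u_1*v_1*w_1 = 3*-4*-1*-1 = -12  (running total: -12)
T_{112}*u_1*v_1*w_2 = 4*-4*-1*4 = 64  (running total: 52)
T_{121}*u_1*v_2*w_1 = -2*-4*0*-1 = 0  (running total: 52)
T_{122}*u_1*v_2*w_2 = -4*-4*0*4 = 0  (running total: 52)
T_{211}*u_2*v_1*w_1 = 1*-2*-1*-1 = -2  (running total: 50)
T_{212}*u_2*v_1*w_2 = 2*-2*-1*4 = 16  (running total: 66)
T_{221}*u_2*v_2*w_1 = -2*-2*0*-1 = 0  (running total: 66)
T_{222}*u_2*v_2*w_2 = -1*-2*0*4 = 0  (running total: 66)
S = 66

66


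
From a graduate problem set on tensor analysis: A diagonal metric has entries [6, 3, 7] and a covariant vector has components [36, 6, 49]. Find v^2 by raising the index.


To raise an index with a diagonal metric: v^i = v_i / g_{ii}.
For index 2: v_2 = 6, g_{22} = 3
v^2 = 6 / 3 = 2

2


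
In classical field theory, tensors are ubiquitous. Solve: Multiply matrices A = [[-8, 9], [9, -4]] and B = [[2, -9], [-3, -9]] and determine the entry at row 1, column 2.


(AB)_{ij} = sum_k A_{ik} B_{kj}.
For i=1, j=2:
A_{11} * B_{12} = -8 * -9 = 72
A_{12} * B_{22} = 9 * -9 = -81
Sum = 72 + -81 = -9

-9


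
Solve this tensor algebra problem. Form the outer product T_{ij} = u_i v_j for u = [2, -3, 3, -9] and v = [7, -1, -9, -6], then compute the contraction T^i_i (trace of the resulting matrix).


The outer product gives T_{ij} = u_i v_j.
The trace (contraction) is Tr(T) = sum_i T_{ii} = sum_i u_i v_i.
Diagonal entries:
T_{11} = u_1 * v_1 = 2 * 7 = 14
T_{22} = u_2 * v_2 = -3 * -1 = 3
T_{33} = u_3 * v_3 = 3 * -9 = -27
T_{44} = u_4 * v_4 = -9 * -6 = 54
Tr(T) = 14 + 3 + -27 + 54 = 44

44


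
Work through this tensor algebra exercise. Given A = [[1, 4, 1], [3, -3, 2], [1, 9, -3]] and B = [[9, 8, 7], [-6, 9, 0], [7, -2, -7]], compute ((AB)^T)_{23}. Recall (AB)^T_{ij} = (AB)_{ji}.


(AB)^T_{ij} = (AB)_{ji} = sum_k A_{jk} B_{ki}.
For i=2, j=3 we need (AB)_{32}:
A_{31} * B_{12} = 1 * 8 = 8
A_{32} * B_{22} = 9 * 9 = 81
A_{33} * B_{32} = -3 * -2 = 6
Sum = 8 + 81 + 6 = 95

95


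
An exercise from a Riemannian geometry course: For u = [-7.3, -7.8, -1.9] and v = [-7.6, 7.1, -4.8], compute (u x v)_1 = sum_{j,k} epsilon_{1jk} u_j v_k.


(u x v)_1 = sum_{j,k} epsilon_{1jk} u_j v_k. Only permutations of (1,2,3) contribute; the two non-zero terms are:
eps_{123} u_2 v_3 = 1 * -7.8 * -4.8 = 37.44
eps_{132} u_3 v_2 = -1 * -1.9 * 7.1 = 13.49
(u x v)_1 = 50.93

50.93


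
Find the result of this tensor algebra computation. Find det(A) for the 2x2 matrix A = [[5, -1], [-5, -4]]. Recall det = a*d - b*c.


For a 2x2 matrix [[a, b], [c, d]], det = a*d - b*c.
a = 5, b = -1, c = -5, d = -4
a*d = 5 * -4 = -20
b*c = -1 * -5 = 5
det = -20 - 5 = -25

-25


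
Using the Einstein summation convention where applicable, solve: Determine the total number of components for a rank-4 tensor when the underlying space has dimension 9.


The number of components of a rank-r tensor in d dimensions is d^r.
Here d = 9 and r = 4.
9^4 = 6561

6561


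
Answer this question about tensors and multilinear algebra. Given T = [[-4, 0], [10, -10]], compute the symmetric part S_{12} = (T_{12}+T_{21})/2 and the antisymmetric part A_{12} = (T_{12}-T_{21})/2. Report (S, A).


T_{12} = 0
T_{21} = 10
S_{12} = (0 + 10)/2 = 10/2 = 5
A_{12} = (0 - 10)/2 = -10/2 = -5
Check: S + A = 5 + -5 = 0 = T_{12}.

(5, -5)


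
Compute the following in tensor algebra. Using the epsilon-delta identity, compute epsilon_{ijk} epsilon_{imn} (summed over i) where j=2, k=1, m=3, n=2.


Using the identity: epsilon_{ijk} epsilon_{imn} = delta_{jm} delta_{kn} - delta_{jn} delta_{km}.
delta_{23} = 0
delta_{12} = 0
delta_{22} = 1
delta_{13} = 0
Result = 0 * 0 - 1 * 0 = 0 - 0 = 0

0


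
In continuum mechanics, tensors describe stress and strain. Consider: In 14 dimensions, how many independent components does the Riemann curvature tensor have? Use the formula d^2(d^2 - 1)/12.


The Riemann tensor in d dimensions has d^2(d^2 - 1)/12 independent components.
d = 14, so d^2 = 196
d^2 - 1 = 195
d^2(d^2 - 1) = 196 * 195 = 38220
Divide by 12: 38220 / 12 = 3185

3185


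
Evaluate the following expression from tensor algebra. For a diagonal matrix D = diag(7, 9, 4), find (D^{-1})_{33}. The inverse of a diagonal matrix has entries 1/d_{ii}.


For a diagonal matrix, the inverse has entries (D^{-1})_{ii} = 1/d_{ii}.
The diagonal entries are: d_{11} = 7, d_{22} = 9, d_{33} = 4
We need (D^{-1})_{33} = 1/d_{33} = 1/4 = 1/4

1/4


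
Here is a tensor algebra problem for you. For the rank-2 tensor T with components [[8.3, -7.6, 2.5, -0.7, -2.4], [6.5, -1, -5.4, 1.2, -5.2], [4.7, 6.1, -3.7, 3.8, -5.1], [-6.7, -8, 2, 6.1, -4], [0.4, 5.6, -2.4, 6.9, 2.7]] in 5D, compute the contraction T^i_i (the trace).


The contraction (trace) of a rank-2 tensor is the sum of its diagonal elements.
Diagonal entries: A[1,1] = 8.3, A[2,2] = -1, A[3,3] = -3.7, A[4,4] = 6.1, A[5,5] = 2.7
Tr(A) = 8.3 + -1 + -3.7 + 6.1 + 2.7 = 12.4

12.4


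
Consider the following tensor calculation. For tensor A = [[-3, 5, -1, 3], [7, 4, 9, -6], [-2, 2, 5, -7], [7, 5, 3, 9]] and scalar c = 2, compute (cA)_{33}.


Scalar multiplication: (cA)_{ij} = c * A_{ij}.
c = 2
A_{33} = 5
(cA)_{33} = 2 * 5 = 10

10


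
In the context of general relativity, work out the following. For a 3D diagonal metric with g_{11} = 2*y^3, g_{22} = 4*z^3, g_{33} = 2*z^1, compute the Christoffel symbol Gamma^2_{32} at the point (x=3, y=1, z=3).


For a diagonal metric, Gamma^k_{ij} = (1/2) g^{kk} (dg_{ik}/dx_j + dg_{jk}/dx_i - dg_{ij}/dx_k).
The metric is diagonal, so g_{ab} = 0 for a != b.
At the given point: g_{11} = 2, g_{22} = 108, g_{33} = 6
g^{22} = 1/108
dg_{32}/dx_2 = 0 (off-diagonal)
dg_{22}/dx_3 = dg_{22}/dx_3 = 108
dg_{32}/dx_2 = 0 (off-diagonal)
Numerator = 0 + 108 - 0 = 108
Gamma^2_{32} = 108 / (2 * 108) = 1/2

1/2


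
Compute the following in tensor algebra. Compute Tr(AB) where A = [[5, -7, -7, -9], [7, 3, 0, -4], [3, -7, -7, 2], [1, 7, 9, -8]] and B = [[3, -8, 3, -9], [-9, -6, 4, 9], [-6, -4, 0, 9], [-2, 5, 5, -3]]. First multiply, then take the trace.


Tr(AB) = sum_i (AB)_{ii} where (AB)_{ii} = sum_k A_{ik} B_{ki}.
(AB)_{11} = 5*3 + -7*-9 + -7*-6 + -9*-2 = 138
(AB)_{22} = 7*-8 + 3*-6 + 0*-4 + -4*5 = -94
(AB)_{33} = 3*3 + -7*4 + -7*0 + 2*5 = -9
(AB)_{44} = 1*-9 + 7*9 + 9*9 + -8*-3 = 159
Tr(AB) = 138 + -94 + -9 + 159 = 194

194


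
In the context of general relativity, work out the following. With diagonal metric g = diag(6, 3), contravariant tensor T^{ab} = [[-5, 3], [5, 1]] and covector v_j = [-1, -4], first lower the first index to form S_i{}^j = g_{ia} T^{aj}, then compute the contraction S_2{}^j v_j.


Step 1: lower the first index. For a diagonal metric, g_{ia} T^{aj} = g_{ii} T^{ij} (no sum on i).
g_{22} = 3
S_2{}^1 = 3 * T^{21} = 3 * 5 = 15
S_2{}^2 = 3 * T^{22} = 3 * 1 = 3
Step 2: contract S_2{}^j with v_j.
S_2{}^1 * v_1 = 15 * -1 = -15
S_2{}^2 * v_2 = 3 * -4 = -12
Result = -15 + -12 = -27

-27


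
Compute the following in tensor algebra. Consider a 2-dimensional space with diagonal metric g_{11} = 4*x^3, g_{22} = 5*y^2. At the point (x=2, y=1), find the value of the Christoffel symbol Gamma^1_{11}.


For a diagonal metric, Gamma^k_{ij} = (1/2) g^{kk} (dg_{ik}/dx_j + dg_{jk}/dx_i - dg_{ij}/dx_k).
The metric is diagonal, so g_{ab} = 0 for a != b.
At the given point: g_{11} = 32, g_{22} = 5
g^{11} = 1/32
dg_{11}/dx_1 = dg_{11}/dx_1 = 48
dg_{11}/dx_1 = dg_{11}/dx_1 = 48
dg_{11}/dx_1 = dg_{11}/dx_1 = 48
Numerator = 48 + 48 - 48 = 48
Gamma^1_{11} = 48 / (2 * 32) = 3/4

3/4


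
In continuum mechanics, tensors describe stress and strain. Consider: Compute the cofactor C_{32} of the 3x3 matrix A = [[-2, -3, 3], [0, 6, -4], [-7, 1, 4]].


To find cofactor C_{32}, delete row 3 and column 2.
The resulting 2x2 submatrix is: [[-2, 3], [0, -4]]
Minor M_{32} = -2*-4 - 3*0
  = 8 - 0 = 8
Sign = (-1)^(3+2) = (-1)^5 = -1
Cofactor C_{32} = -1 * 8 = -8

-8


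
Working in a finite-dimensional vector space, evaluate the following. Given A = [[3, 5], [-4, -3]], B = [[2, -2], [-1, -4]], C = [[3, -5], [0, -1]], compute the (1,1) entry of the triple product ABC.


(ABC)_{11} = sum_m (AB)_{1m} C_{m1}. First compute row 1 of AB.
(AB)_{11} = 3*2 + 5*-1 = 1
(AB)_{12} = 3*-2 + 5*-4 = -26
Now contract with column 1 of C:
(AB)_{11} * C_{11} = 1 * 3 = 3
(AB)_{12} * C_{21} = -26 * 0 = 0
(ABC)_{11} = 3 + 0 = 3

3


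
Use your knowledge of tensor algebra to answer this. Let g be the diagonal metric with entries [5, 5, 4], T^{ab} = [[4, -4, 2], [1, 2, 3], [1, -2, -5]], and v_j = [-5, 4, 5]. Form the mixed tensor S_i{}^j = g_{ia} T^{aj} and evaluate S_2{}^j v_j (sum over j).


Step 1: lower the first index. For a diagonal metric, g_{ia} T^{aj} = g_{ii} T^{ij} (no sum on i).
g_{22} = 5
S_2{}^1 = 5 * T^{21} = 5 * 1 = 5
S_2{}^2 = 5 * T^{22} = 5 * 2 = 10
S_2{}^3 = 5 * T^{23} = 5 * 3 = 15
Step 2: contract S_2{}^j with v_j.
S_2{}^1 * v_1 = 5 * -5 = -25
S_2{}^2 * v_2 = 10 * 4 = 40
S_2{}^3 * v_3 = 15 * 5 = 75
Result = -25 + 40 + 75 = 90

90


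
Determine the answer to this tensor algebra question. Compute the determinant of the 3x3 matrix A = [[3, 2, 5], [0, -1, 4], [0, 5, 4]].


Expanding along the first row, det(A) = a11*M_11 - a12*M_12 + a13*M_13, where M_1j is the (1,j) minor.
Minor M_11 = -1*4 - 4*5 = -24
Minor M_12 = 0*4 - 4*0 = 0
Minor M_13 = 0*5 - -1*0 = 0
det = 3*(-24) - 2*(0) + 5*(0)
    = -72 - 0 + 0
    = -72

-72


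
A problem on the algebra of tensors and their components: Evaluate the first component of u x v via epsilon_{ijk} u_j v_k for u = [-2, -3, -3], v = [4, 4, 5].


(u x v)_1 = sum_{j,k} epsilon_{1jk} u_j v_k. Only permutations of (1,2,3) contribute; the two non-zero terms are:
eps_{123} u_2 v_3 = 1 * -3 * 5 = -15
eps_{132} u_3 v_2 = -1 * -3 * 4 = 12
(u x v)_1 = -3

-3


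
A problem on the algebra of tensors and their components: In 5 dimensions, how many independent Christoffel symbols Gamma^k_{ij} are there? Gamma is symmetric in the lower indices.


Christoffel symbols Gamma^k_{ij} are symmetric in i,j, so there are d * d(d+1)/2 independent symbols.
d = 5
d(d+1)/2 = 5 * 6 / 2 = 15
Total = 5 * 15 = 75

75


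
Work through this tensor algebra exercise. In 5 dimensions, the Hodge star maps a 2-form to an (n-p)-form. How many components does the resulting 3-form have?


The Hodge dual of a p-form on an n-dimensional manifold is an (n-p)-form.
n = 5, p = 2, so dual degree = 5 - 2 = 3
The number of components is C(n, n-p) = C(5, 3) = 10

10


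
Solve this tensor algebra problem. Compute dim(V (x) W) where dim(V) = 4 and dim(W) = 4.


The dimension of a tensor product is the product of dimensions.
dim(V) = 4, dim(W) = 4
dim(V (x) W) = 4 * 4 = 16

16


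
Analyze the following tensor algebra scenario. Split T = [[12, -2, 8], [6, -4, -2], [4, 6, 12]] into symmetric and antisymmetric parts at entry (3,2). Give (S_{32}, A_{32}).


T_{32} = 6
T_{23} = -2
S_{32} = (6 + -2)/2 = 4/2 = 2
A_{32} = (6 - -2)/2 = 8/2 = 4
Check: S + A = 2 + 4 = 6 = T_{32}.

(2, 4)


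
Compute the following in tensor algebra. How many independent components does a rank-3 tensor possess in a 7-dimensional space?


The number of components of a rank-r tensor in d dimensions is d^r.
Here d = 7 and r = 3.
7^3 = 343

343


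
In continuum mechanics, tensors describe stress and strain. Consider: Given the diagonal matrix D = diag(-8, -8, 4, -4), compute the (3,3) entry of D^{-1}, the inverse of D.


For a diagonal matrix, the inverse has entries (D^{-1})_{ii} = 1/d_{ii}.
The diagonal entries are: d_{11} = -8, d_{22} = -8, d_{33} = 4, d_{44} = -4
We need (D^{-1})_{33} = 1/d_{33} = 1/4 = 1/4

1/4


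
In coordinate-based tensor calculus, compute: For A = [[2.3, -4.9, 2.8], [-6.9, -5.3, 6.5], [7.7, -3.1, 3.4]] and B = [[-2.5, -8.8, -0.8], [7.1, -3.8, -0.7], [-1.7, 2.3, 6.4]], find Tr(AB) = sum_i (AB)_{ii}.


Tr(AB) = sum_i (AB)_{ii} where (AB)_{ii} = sum_k A_{ik} B_{ki}.
(AB)_{11} = 2.3*-2.5 + -4.9*7.1 + 2.8*-1.7 = -45.3
(AB)_{22} = -6.9*-8.8 + -5.3*-3.8 + 6.5*2.3 = 95.81
(AB)_{33} = 7.7*-0.8 + -3.1*-0.7 + 3.4*6.4 = 17.77
Tr(AB) = -45.3 + 95.81 + 17.77 = 68.28

68.28


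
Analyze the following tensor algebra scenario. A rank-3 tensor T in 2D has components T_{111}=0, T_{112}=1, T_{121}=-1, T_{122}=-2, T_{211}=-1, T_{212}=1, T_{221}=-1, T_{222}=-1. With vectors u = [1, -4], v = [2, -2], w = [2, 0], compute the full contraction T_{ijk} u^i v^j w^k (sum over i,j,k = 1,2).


S = sum over i,j,k of T_{ijk} u_i v_j w_k. Expanding all 8 terms:
T_{111}*u_1*v_1*w_1 = 0*1*2*2 = 0  (running total: 0)
T_{112}*u_1*v_1*w_2 = 1*1*2*0 = 0  (running total: 0)
T_{121}*u_1*v_2*w_1 = -1*1*-2*2 = 4  (running total: 4)
T_{122}*u_1*v_2*w_2 = -2*1*-2*0 = 0  (running total: 4)
T_{211}*u_2*v_1*w_1 = -1*-4*2*2 = 16  (running total: 20)
T_{212}*u_2*v_1*w_2 = 1*-4*2*0 = 0  (running total: 20)
T_{221}*u_2*v_2*w_1 = -1*-4*-2*2 = -16  (running total: 4)
T_{222}*u_2*v_2*w_2 = -1*-4*-2*0 = 0  (running total: 4)
S = 4

4


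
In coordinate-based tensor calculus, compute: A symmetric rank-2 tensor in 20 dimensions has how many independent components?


A symmetric rank-2 tensor in d dimensions has d(d+1)/2 independent components.
d = 20
d(d+1)/2 = 20 * 21 / 2 = 420 / 2 = 210

210


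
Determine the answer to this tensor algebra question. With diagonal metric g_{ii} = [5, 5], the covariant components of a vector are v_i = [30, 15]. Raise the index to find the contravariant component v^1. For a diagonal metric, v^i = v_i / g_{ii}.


To raise an index with a diagonal metric: v^i = v_i / g_{ii}.
For index 1: v_1 = 30, g_{11} = 5
v^1 = 30 / 5 = 6

6


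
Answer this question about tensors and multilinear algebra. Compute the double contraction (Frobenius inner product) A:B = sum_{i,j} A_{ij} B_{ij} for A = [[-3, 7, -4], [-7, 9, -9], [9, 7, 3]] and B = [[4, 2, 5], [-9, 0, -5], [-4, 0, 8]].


A:B = sum over all i,j of A_{ij} * B_{ij}.
Row 1: -3*4=-12, 7*2=14, -4*5=-20 => row sum = -18
Row 2: -7*-9=63, 9*0=0, -9*-5=45 => row sum = 108
Row 3: 9*-4=-36, 7*0=0, 3*8=24 => row sum = -12
Total = -18 + 108 + -12 = 78

78


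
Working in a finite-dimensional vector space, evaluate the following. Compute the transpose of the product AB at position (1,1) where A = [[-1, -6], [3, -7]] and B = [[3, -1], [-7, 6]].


(AB)^T_{ij} = (AB)_{ji} = sum_k A_{jk} B_{ki}.
For i=1, j=1 we need (AB)_{11}:
A_{11} * B_{11} = -1 * 3 = -3
A_{12} * B_{21} = -6 * -7 = 42
Sum = -3 + 42 = 39

39


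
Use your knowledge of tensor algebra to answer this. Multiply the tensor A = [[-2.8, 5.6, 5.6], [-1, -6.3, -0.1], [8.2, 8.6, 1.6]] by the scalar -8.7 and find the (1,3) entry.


Scalar multiplication: (cA)_{ij} = c * A_{ij}.
c = -8.7
A_{13} = 5.6
(cA)_{13} = -8.7 * 5.6 = -48.72

-48.72


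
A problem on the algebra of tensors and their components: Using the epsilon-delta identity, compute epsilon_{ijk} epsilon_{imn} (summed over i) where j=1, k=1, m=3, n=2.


Using the identity: epsilon_{ijk} epsilon_{imn} = delta_{jm} delta_{kn} - delta_{jn} delta_{km}.
delta_{13} = 0
delta_{12} = 0
delta_{12} = 0
delta_{13} = 0
Result = 0 * 0 - 0 * 0 = 0 - 0 = 0

0


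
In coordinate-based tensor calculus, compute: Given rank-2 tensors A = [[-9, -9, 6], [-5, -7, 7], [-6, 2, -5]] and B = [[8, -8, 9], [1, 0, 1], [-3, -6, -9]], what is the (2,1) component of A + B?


Tensor addition is component-wise: (A + B)_{ij} = A_{ij} + B_{ij}.
A_{21} = -5
B_{21} = 1
(A + B)_{21} = -5 + 1 = -4

-4


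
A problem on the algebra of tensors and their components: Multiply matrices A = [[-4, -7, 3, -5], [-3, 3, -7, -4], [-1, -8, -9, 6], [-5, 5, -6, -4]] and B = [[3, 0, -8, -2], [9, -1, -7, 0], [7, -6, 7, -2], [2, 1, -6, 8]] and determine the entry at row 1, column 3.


(AB)_{ij} = sum_k A_{ik} B_{kj}.
For i=1, j=3:
A_{11} * B_{13} = -4 * -8 = 32
A_{12} * B_{23} = -7 * -7 = 49
A_{13} * B_{33} = 3 * 7 = 21
A_{14} * B_{43} = -5 * -6 = 30
Sum = 32 + 49 + 21 + 30 = 132

132


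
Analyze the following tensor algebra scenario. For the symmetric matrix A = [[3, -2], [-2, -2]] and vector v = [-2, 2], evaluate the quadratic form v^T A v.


First compute Av:
(Av)_1 = 3*-2 + -2*2 = -10
(Av)_2 = -2*-2 + -2*2 = 0
Av = [-10, 0]
Then v^T (Av) = -2*-10 + 2*0
= 20 + 0 = 20

20


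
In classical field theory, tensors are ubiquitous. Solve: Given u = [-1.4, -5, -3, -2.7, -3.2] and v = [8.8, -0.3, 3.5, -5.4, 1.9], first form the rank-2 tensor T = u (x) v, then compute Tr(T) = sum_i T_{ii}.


The outer product gives T_{ij} = u_i v_j.
The trace (contraction) is Tr(T) = sum_i T_{ii} = sum_i u_i v_i.
Diagonal entries:
T_{11} = u_1 * v_1 = -1.4 * 8.8 = -12.32
T_{22} = u_2 * v_2 = -5 * -0.3 = 1.5
T_{33} = u_3 * v_3 = -3 * 3.5 = -10.5
T_{44} = u_4 * v_4 = -2.7 * -5.4 = 14.58
T_{55} = u_5 * v_5 = -3.2 * 1.9 = -6.08
Tr(T) = -12.32 + 1.5 + -10.5 + 14.58 + -6.08 = -12.82

-12.82


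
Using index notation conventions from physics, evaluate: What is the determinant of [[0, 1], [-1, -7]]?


For a 2x2 matrix [[a, b], [c, d]], det = a*d - b*c.
a = 0, b = 1, c = -1, d = -7
a*d = 0 * -7 = 0
b*c = 1 * -1 = -1
det = 0 - -1 = 1

1


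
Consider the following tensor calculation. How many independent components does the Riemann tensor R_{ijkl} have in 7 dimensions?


The Riemann tensor in d dimensions has d^2(d^2 - 1)/12 independent components.
d = 7, so d^2 = 49
d^2 - 1 = 48
d^2(d^2 - 1) = 49 * 48 = 2352
Divide by 12: 2352 / 12 = 196

196


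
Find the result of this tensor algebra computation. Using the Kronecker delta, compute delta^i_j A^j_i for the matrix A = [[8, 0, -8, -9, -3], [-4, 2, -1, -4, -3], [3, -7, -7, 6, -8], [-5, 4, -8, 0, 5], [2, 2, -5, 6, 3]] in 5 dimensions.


The contraction (trace) of a rank-2 tensor is the sum of its diagonal elements.
Diagonal entries: A[1,1] = 8, A[2,2] = 2, A[3,3] = -7, A[4,4] = 0, A[5,5] = 3
Tr(A) = 8 + 2 + -7 + 0 + 3 = 6

6


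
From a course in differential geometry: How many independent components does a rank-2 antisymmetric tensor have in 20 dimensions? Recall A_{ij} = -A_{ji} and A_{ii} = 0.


An antisymmetric rank-2 tensor satisfies A_{ij} = -A_{ji}, so diagonal entries are zero.
The independent components are the upper-triangular entries: C(n, 2) = n(n-1)/2.
n = 20
C(20, 2) = 20 * 19 / 2 = 380 / 2 = 190

190


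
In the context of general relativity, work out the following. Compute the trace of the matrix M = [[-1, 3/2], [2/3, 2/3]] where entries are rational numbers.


The trace is the sum of diagonal entries.
Diagonal: M[1,1] = -1, M[2,2] = 2/3
Tr(M) = -1 + 2/3
Computing step by step:
After adding M[1,1]: -1
After adding M[2,2]: -1/3
Tr(M) = -1/3

-1/3


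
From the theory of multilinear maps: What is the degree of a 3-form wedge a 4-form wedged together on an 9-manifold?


The degree of a wedge product is the sum of the degrees of the individual forms.
Degrees: 3, 4
Total degree = 3 + 4 = 7

7


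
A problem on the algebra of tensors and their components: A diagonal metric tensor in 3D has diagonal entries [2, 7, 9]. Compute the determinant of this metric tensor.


For a diagonal metric, the determinant is the product of diagonal entries.
Diagonal entries: 2, 7, 9
det(g) = 2 * 7 * 9 = 126

126


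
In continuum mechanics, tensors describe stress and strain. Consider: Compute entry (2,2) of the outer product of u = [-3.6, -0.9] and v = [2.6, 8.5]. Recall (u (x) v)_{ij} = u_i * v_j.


The outer product entry T_{ij} = u_i * v_j.
We need i=2, j=2.
u_2 = -0.9, v_2 = 8.5
T_{2,2} = -0.9 * 8.5 = -7.65

-7.65


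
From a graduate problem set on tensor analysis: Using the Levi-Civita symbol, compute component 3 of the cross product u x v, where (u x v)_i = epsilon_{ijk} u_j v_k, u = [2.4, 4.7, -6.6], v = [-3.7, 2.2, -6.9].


(u x v)_3 = sum_{j,k} epsilon_{3jk} u_j v_k. Only permutations of (1,2,3) contribute; the two non-zero terms are:
eps_{312} u_1 v_2 = 1 * 2.4 * 2.2 = 5.28
eps_{321} u_2 v_1 = -1 * 4.7 * -3.7 = 17.39
(u x v)_3 = 22.67

22.67


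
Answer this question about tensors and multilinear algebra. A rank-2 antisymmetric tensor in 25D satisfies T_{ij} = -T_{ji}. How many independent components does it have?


An antisymmetric rank-2 tensor satisfies A_{ij} = -A_{ji}, so diagonal entries are zero.
The independent components are the upper-triangular entries: C(n, 2) = n(n-1)/2.
n = 25
C(25, 2) = 25 * 24 / 2 = 600 / 2 = 300

300


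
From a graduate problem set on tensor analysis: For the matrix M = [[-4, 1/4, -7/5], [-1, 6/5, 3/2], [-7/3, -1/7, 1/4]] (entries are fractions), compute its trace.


The trace is the sum of diagonal entries.
Diagonal: M[1,1] = -4, M[2,2] = 6/5, M[3,3] = 1/4
Tr(M) = -4 + 6/5 + 1/4
Computing step by step:
After adding M[1,1]: -4
After adding M[2,2]: -14/5
After adding M[3,3]: -51/20
Tr(M) = -51/20

-51/20


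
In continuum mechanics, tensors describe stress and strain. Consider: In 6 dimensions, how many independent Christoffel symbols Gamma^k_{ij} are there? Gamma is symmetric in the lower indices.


Christoffel symbols Gamma^k_{ij} are symmetric in i,j, so there are d * d(d+1)/2 independent symbols.
d = 6
d(d+1)/2 = 6 * 7 / 2 = 21
Total = 6 * 21 = 126

126
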